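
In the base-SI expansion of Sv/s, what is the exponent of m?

2

Sv = J/kg (equivalent dose = energy per mass),
    = m²·s⁻².
Combining: s⁻¹·Sv = s⁻¹ · (m²·s⁻²) = m²·s⁻³.
The exponent of m is 2.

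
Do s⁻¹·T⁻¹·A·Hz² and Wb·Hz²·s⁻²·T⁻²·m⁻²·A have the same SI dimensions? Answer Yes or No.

Left side:
  T = Wb/m² (flux density = flux per area),
      = kg·s⁻²·A⁻¹.
  So T⁻¹ = kg⁻¹·s²·A.
  Hz = 1/s = s⁻¹ (frequency is cycles per second).
  So Hz² = s⁻².
  Combining: s⁻¹·T⁻¹·A·Hz² = s⁻¹ · (kg⁻¹·s²·A) · A · s⁻² = kg⁻¹·s⁻¹·A².
Right side:
  Wb = kg·m²·s⁻²·A⁻¹.
  Hz = s⁻¹.
  So Hz² = s⁻².
  T = kg·s⁻²·A⁻¹.
  So T⁻² = kg⁻²·s⁴·A².
  Combining: Wb·Hz²·s⁻²·T⁻²·m⁻²·A = (kg·m²·s⁻²·A⁻¹) · s⁻² · s⁻² · (kg⁻²·s⁴·A²) · m⁻² · A = kg⁻¹·s⁻²·A².
Left is kg⁻¹·s⁻¹·A²; right is kg⁻¹·s⁻²·A² — different.

No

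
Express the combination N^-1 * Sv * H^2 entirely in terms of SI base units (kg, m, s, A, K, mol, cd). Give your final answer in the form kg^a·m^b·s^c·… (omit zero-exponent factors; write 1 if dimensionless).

kg·m⁵·s⁻⁴·A⁻⁴

N = kg·m/s² = kg·m·s⁻² (force = mass × acceleration).
So N⁻¹ = kg⁻¹·m⁻¹·s².
Sv = J/kg (equivalent dose = energy per mass),
    = m²·s⁻².
H = Wb/A (inductance = flux per current),
    = kg·m²·s⁻²·A⁻².
So H² = kg²·m⁴·s⁻⁴·A⁻⁴.
Combining: N⁻¹·Sv·H² = (kg⁻¹·m⁻¹·s²) · (m²·s⁻²) · (kg²·m⁴·s⁻⁴·A⁻⁴) = kg·m⁵·s⁻⁴·A⁻⁴.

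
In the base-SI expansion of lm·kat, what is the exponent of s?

lm = cd.
kat = s⁻¹·mol.
Combining: lm·kat = cd · (s⁻¹·mol) = s⁻¹·mol·cd.
The exponent of s is -1.

-1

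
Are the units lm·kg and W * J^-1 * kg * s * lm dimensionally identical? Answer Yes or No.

Yes

Left side:
  lm = cd.
  Combining: lm·kg = cd · kg = kg·cd.
Right side:
  W = J/s (power = energy per time),
      = kg·m²·s⁻³.
  J = N·m (work = force × distance),
      = kg·m²·s⁻².
  So J⁻¹ = kg⁻¹·m⁻²·s².
  lm = cd·sr = cd (luminous flux; sr is dimensionless).
  Combining: W·J⁻¹·kg·s·lm = (kg·m²·s⁻³) · (kg⁻¹·m⁻²·s²) · kg · s · cd = kg·cd.
Both reduce to kg·cd.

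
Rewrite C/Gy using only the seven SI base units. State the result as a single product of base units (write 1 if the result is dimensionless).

m⁻²·s³·A

Gy = m²·s⁻².
So Gy⁻¹ = m⁻²·s².
C = s·A.
Combining: Gy⁻¹·C = (m⁻²·s²) · (s·A) = m⁻²·s³·A.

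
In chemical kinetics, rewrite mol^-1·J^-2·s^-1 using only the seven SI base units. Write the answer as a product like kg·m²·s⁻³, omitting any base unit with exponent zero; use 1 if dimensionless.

kg⁻²·m⁻⁴·s³·mol⁻¹

J = kg·m²·s⁻².
So J⁻² = kg⁻²·m⁻⁴·s⁴.
Combining: mol⁻¹·J⁻²·s⁻¹ = mol⁻¹ · (kg⁻²·m⁻⁴·s⁴) · s⁻¹ = kg⁻²·m⁻⁴·s³·mol⁻¹.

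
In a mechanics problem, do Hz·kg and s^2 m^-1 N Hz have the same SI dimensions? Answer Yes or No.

Yes

Left side:
  Hz = 1/s = s⁻¹ (frequency is cycles per second).
  Combining: Hz·kg = s⁻¹ · kg = kg·s⁻¹.
Right side:
  N = kg·m·s⁻².
  Hz = s⁻¹.
  Combining: s²·m⁻¹·N·Hz = s² · m⁻¹ · (kg·m·s⁻²) · s⁻¹ = kg·s⁻¹.
Both reduce to kg·s⁻¹.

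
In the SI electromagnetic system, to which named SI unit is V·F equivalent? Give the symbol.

C

V = kg·m²·s⁻³·A⁻¹.
F = kg⁻¹·m⁻²·s⁴·A².
Combining: V·F = (kg·m²·s⁻³·A⁻¹) · (kg⁻¹·m⁻²·s⁴·A²) = s·A.
s·A is the base-SI form of the coulomb.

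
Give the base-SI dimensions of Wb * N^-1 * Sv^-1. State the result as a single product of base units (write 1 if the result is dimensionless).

Wb = kg·m²·s⁻²·A⁻¹.
N = kg·m·s⁻².
So N⁻¹ = kg⁻¹·m⁻¹·s².
Sv = m²·s⁻².
So Sv⁻¹ = m⁻²·s².
Combining: Wb·N⁻¹·Sv⁻¹ = (kg·m²·s⁻²·A⁻¹) · (kg⁻¹·m⁻¹·s²) · (m⁻²·s²) = m⁻¹·s²·A⁻¹.

m⁻¹·s²·A⁻¹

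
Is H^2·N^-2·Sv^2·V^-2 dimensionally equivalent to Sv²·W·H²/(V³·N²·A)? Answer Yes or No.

Yes

Left side:
  H = Wb/A (inductance = flux per current),
      = kg·m²·s⁻²·A⁻².
  So H² = kg²·m⁴·s⁻⁴·A⁻⁴.
  N = kg·m/s² = kg·m·s⁻² (force = mass × acceleration).
  So N⁻² = kg⁻²·m⁻²·s⁴.
  Sv = J/kg (equivalent dose = energy per mass),
      = m²·s⁻².
  So Sv² = m⁴·s⁻⁴.
  V = W/A (potential = power per current),
      = kg·m²·s⁻³·A⁻¹.
  So V⁻² = kg⁻²·m⁻⁴·s⁶·A².
  Combining: H²·N⁻²·Sv²·V⁻² = (kg²·m⁴·s⁻⁴·A⁻⁴) · (kg⁻²·m⁻²·s⁴) · (m⁴·s⁻⁴) · (kg⁻²·m⁻⁴·s⁶·A²) = kg⁻²·m²·s²·A⁻².
Right side:
  Sv = J/kg (equivalent dose = energy per mass),
      = m²·s⁻².
  So Sv² = m⁴·s⁻⁴.
  V = W/A (potential = power per current),
      = kg·m²·s⁻³·A⁻¹.
  So V⁻³ = kg⁻³·m⁻⁶·s⁹·A³.
  N = kg·m/s² = kg·m·s⁻² (force = mass × acceleration).
  So N⁻² = kg⁻²·m⁻²·s⁴.
  W = J/s (power = energy per time),
      = kg·m²·s⁻³.
  H = Wb/A (inductance = flux per current),
      = kg·m²·s⁻²·A⁻².
  So H² = kg²·m⁴·s⁻⁴·A⁻⁴.
  Combining: Sv²·V⁻³·N⁻²·A⁻¹·W·H² = (m⁴·s⁻⁴) · (kg⁻³·m⁻⁶·s⁹·A³) · (kg⁻²·m⁻²·s⁴) · A⁻¹ · (kg·m²·s⁻³) · (kg²·m⁴·s⁻⁴·A⁻⁴) = kg⁻²·m²·s²·A⁻².
Both reduce to kg⁻²·m²·s²·A⁻².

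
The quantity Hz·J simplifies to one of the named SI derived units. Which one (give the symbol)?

Hz = 1/s = s⁻¹ (frequency is cycles per second).
J = N·m (work = force × distance),
    = kg·m²·s⁻².
Combining: Hz·J = s⁻¹ · (kg·m²·s⁻²) = kg·m²·s⁻³.
kg·m²·s⁻³ is the base-SI form of the watt.

W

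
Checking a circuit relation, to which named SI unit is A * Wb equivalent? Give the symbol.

J

Wb = V·s (flux: a volt is a weber per second),
    = kg·m²·s⁻²·A⁻¹.
Combining: A·Wb = A · (kg·m²·s⁻²·A⁻¹) = kg·m²·s⁻².
kg·m²·s⁻² is the base-SI form of the joule.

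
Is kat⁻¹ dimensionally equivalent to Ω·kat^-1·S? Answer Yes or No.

Yes

Left side:
  kat = mol/s = s⁻¹·mol (catalytic activity).
  So kat⁻¹ = s·mol⁻¹.
Right side:
  Ω = kg·m²·s⁻³·A⁻².
  kat = s⁻¹·mol.
  So kat⁻¹ = s·mol⁻¹.
  S = kg⁻¹·m⁻²·s³·A².
  Combining: Ω·kat⁻¹·S = (kg·m²·s⁻³·A⁻²) · (s·mol⁻¹) · (kg⁻¹·m⁻²·s³·A²) = s·mol⁻¹.
Both reduce to s·mol⁻¹.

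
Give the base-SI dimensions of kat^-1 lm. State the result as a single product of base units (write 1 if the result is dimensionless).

kat = s⁻¹·mol.
So kat⁻¹ = s·mol⁻¹.
lm = cd.
Combining: kat⁻¹·lm = (s·mol⁻¹) · cd = s·mol⁻¹·cd.

s·mol⁻¹·cd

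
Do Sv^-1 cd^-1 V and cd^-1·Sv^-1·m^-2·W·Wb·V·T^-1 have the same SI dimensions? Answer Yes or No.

No

Left side:
  Sv = m²·s⁻².
  So Sv⁻¹ = m⁻²·s².
  V = kg·m²·s⁻³·A⁻¹.
  Combining: Sv⁻¹·cd⁻¹·V = (m⁻²·s²) · cd⁻¹ · (kg·m²·s⁻³·A⁻¹) = kg·s⁻¹·A⁻¹·cd⁻¹.
Right side:
  Sv = m²·s⁻².
  So Sv⁻¹ = m⁻²·s².
  W = kg·m²·s⁻³.
  Wb = kg·m²·s⁻²·A⁻¹.
  V = kg·m²·s⁻³·A⁻¹.
  T = kg·s⁻²·A⁻¹.
  So T⁻¹ = kg⁻¹·s²·A.
  Combining: cd⁻¹·Sv⁻¹·m⁻²·W·Wb·V·T⁻¹ = cd⁻¹ · (m⁻²·s²) · m⁻² · (kg·m²·s⁻³) · (kg·m²·s⁻²·A⁻¹) · (kg·m²·s⁻³·A⁻¹) · (kg⁻¹·s²·A) = kg²·m²·s⁻⁴·A⁻¹·cd⁻¹.
Left is kg·s⁻¹·A⁻¹·cd⁻¹; right is kg²·m²·s⁻⁴·A⁻¹·cd⁻¹ — different.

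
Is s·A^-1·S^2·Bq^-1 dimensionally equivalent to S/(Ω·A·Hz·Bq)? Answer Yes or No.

Left side:
  S = kg⁻¹·m⁻²·s³·A².
  So S² = kg⁻²·m⁻⁴·s⁶·A⁴.
  Bq = s⁻¹.
  So Bq⁻¹ = s.
  Combining: s·A⁻¹·S²·Bq⁻¹ = s · A⁻¹ · (kg⁻²·m⁻⁴·s⁶·A⁴) · s = kg⁻²·m⁻⁴·s⁸·A³.
Right side:
  S = kg⁻¹·m⁻²·s³·A².
  Ω = kg·m²·s⁻³·A⁻².
  So Ω⁻¹ = kg⁻¹·m⁻²·s³·A².
  Hz = s⁻¹.
  So Hz⁻¹ = s.
  Bq = s⁻¹.
  So Bq⁻¹ = s.
  Combining: S·Ω⁻¹·A⁻¹·Hz⁻¹·Bq⁻¹ = (kg⁻¹·m⁻²·s³·A²) · (kg⁻¹·m⁻²·s³·A²) · A⁻¹ · s · s = kg⁻²·m⁻⁴·s⁸·A³.
Both reduce to kg⁻²·m⁻⁴·s⁸·A³.

Yes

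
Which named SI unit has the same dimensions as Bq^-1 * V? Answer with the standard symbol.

Wb

Bq = 1/s = s⁻¹ (activity is decays per second).
So Bq⁻¹ = s.
V = W/A (potential = power per current),
    = kg·m²·s⁻³·A⁻¹.
Combining: Bq⁻¹·V = s · (kg·m²·s⁻³·A⁻¹) = kg·m²·s⁻²·A⁻¹.
kg·m²·s⁻²·A⁻¹ is the base-SI form of the weber.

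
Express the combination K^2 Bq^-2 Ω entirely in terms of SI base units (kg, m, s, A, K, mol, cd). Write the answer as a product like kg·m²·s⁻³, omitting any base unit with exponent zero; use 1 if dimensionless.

Bq = 1/s = s⁻¹ (activity is decays per second).
So Bq⁻² = s².
Ω = V/A (resistance = voltage per current),
    = kg·m²·s⁻³·A⁻².
Combining: K²·Bq⁻²·Ω = K² · s² · (kg·m²·s⁻³·A⁻²) = kg·m²·s⁻¹·A⁻²·K².

kg·m²·s⁻¹·A⁻²·K²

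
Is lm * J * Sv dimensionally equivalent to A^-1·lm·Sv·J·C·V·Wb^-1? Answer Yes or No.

Yes

Left side:
  lm = cd·sr = cd (luminous flux; sr is dimensionless).
  J = N·m (work = force × distance),
      = kg·m²·s⁻².
  Sv = J/kg (equivalent dose = energy per mass),
      = m²·s⁻².
  Combining: lm·J·Sv = cd · (kg·m²·s⁻²) · (m²·s⁻²) = kg·m⁴·s⁻⁴·cd.
Right side:
  lm = cd·sr = cd (luminous flux; sr is dimensionless).
  Sv = J/kg (equivalent dose = energy per mass),
      = m²·s⁻².
  J = N·m (work = force × distance),
      = kg·m²·s⁻².
  C = A·s = s·A (charge = current × time).
  V = W/A (potential = power per current),
      = kg·m²·s⁻³·A⁻¹.
  Wb = V·s (flux: a volt is a weber per second),
      = kg·m²·s⁻²·A⁻¹.
  So Wb⁻¹ = kg⁻¹·m⁻²·s²·A.
  Combining: A⁻¹·lm·Sv·J·C·V·Wb⁻¹ = A⁻¹ · cd · (m²·s⁻²) · (kg·m²·s⁻²) · (s·A) · (kg·m²·s⁻³·A⁻¹) · (kg⁻¹·m⁻²·s²·A) = kg·m⁴·s⁻⁴·cd.
Both reduce to kg·m⁴·s⁻⁴·cd.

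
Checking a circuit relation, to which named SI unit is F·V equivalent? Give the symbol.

F = kg⁻¹·m⁻²·s⁴·A².
V = kg·m²·s⁻³·A⁻¹.
Combining: F·V = (kg⁻¹·m⁻²·s⁴·A²) · (kg·m²·s⁻³·A⁻¹) = s·A.
s·A is the base-SI form of the coulomb.

C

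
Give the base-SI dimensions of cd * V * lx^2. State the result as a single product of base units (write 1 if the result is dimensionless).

V = W/A (potential = power per current),
    = kg·m²·s⁻³·A⁻¹.
lx = lm/m² (illuminance = luminous flux per area),
    = m⁻²·cd.
So lx² = m⁻⁴·cd².
Combining: cd·V·lx² = cd · (kg·m²·s⁻³·A⁻¹) · (m⁻⁴·cd²) = kg·m⁻²·s⁻³·A⁻¹·cd³.

kg·m⁻²·s⁻³·A⁻¹·cd³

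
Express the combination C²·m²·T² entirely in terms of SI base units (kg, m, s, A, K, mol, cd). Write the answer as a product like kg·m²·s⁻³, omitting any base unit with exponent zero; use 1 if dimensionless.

C = s·A.
So C² = s²·A².
T = kg·s⁻²·A⁻¹.
So T² = kg²·s⁻⁴·A⁻².
Combining: C²·m²·T² = (s²·A²) · m² · (kg²·s⁻⁴·A⁻²) = kg²·m²·s⁻².

kg²·m²·s⁻²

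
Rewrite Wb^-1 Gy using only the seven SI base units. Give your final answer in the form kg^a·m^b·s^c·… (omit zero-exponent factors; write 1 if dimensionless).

Wb = kg·m²·s⁻²·A⁻¹.
So Wb⁻¹ = kg⁻¹·m⁻²·s²·A.
Gy = m²·s⁻².
Combining: Wb⁻¹·Gy = (kg⁻¹·m⁻²·s²·A) · (m²·s⁻²) = kg⁻¹·A.

kg⁻¹·A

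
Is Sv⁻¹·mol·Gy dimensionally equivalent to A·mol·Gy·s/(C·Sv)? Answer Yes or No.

Yes

Left side:
  Sv = m²·s⁻².
  So Sv⁻¹ = m⁻²·s².
  Gy = m²·s⁻².
  Combining: Sv⁻¹·mol·Gy = (m⁻²·s²) · mol · (m²·s⁻²) = mol.
Right side:
  C = A·s = s·A (charge = current × time).
  So C⁻¹ = s⁻¹·A⁻¹.
  Sv = J/kg (equivalent dose = energy per mass),
      = m²·s⁻².
  So Sv⁻¹ = m⁻²·s².
  Gy = J/kg (absorbed dose = energy per mass),
      = m²·s⁻².
  Combining: C⁻¹·Sv⁻¹·A·mol·Gy·s = (s⁻¹·A⁻¹) · (m⁻²·s²) · A · mol · (m²·s⁻²) · s = mol.
Both reduce to mol.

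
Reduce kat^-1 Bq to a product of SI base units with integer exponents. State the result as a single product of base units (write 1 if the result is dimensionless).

mol⁻¹

kat = s⁻¹·mol.
So kat⁻¹ = s·mol⁻¹.
Bq = s⁻¹.
Combining: kat⁻¹·Bq = (s·mol⁻¹) · s⁻¹ = mol⁻¹.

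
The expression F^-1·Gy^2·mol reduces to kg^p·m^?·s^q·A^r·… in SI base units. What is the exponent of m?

F = kg⁻¹·m⁻²·s⁴·A².
So F⁻¹ = kg·m²·s⁻⁴·A⁻².
Gy = m²·s⁻².
So Gy² = m⁴·s⁻⁴.
Combining: F⁻¹·Gy²·mol = (kg·m²·s⁻⁴·A⁻²) · (m⁴·s⁻⁴) · mol = kg·m⁶·s⁻⁸·A⁻²·mol.
The exponent of m is 6.

6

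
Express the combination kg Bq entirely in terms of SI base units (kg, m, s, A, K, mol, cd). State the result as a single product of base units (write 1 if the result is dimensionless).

Bq = 1/s = s⁻¹ (activity is decays per second).
Combining: kg·Bq = kg · s⁻¹ = kg·s⁻¹.

kg·s⁻¹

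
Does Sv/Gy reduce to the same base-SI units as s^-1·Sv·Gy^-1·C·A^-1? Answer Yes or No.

Left side:
  Gy = J/kg (absorbed dose = energy per mass),
      = m²·s⁻².
  So Gy⁻¹ = m⁻²·s².
  Sv = J/kg (equivalent dose = energy per mass),
      = m²·s⁻².
  Combining: Gy⁻¹·Sv = (m⁻²·s²) · (m²·s⁻²) = 1.
Right side:
  Sv = J/kg (equivalent dose = energy per mass),
      = m²·s⁻².
  Gy = J/kg (absorbed dose = energy per mass),
      = m²·s⁻².
  So Gy⁻¹ = m⁻²·s².
  C = A·s = s·A (charge = current × time).
  Combining: s⁻¹·Sv·Gy⁻¹·C·A⁻¹ = s⁻¹ · (m²·s⁻²) · (m⁻²·s²) · (s·A) · A⁻¹ = 1.
Both reduce to 1.

Yes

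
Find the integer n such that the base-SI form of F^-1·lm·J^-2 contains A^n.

-2

F = C/V (capacitance = charge per voltage),
    = A·s/(kg·m²·s⁻³·A⁻¹) (substituting C and V),
    = kg⁻¹·m⁻²·s⁴·A².
So F⁻¹ = kg·m²·s⁻⁴·A⁻².
lm = cd·sr = cd (luminous flux; sr is dimensionless).
J = N·m (work = force × distance),
    = kg·m²·s⁻².
So J⁻² = kg⁻²·m⁻⁴·s⁴.
Combining: F⁻¹·lm·J⁻² = (kg·m²·s⁻⁴·A⁻²) · cd · (kg⁻²·m⁻⁴·s⁴) = kg⁻¹·m⁻²·A⁻²·cd.
The exponent of A is -2.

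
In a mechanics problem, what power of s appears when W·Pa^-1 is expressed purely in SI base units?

W = J/s (power = energy per time),
    = kg·m²·s⁻³.
Pa = N/m² (pressure = force per area),
    = kg·m⁻¹·s⁻².
So Pa⁻¹ = kg⁻¹·m·s².
Combining: W·Pa⁻¹ = (kg·m²·s⁻³) · (kg⁻¹·m·s²) = m³·s⁻¹.
The exponent of s is -1.

-1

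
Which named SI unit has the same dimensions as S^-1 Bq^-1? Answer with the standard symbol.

H

S = kg⁻¹·m⁻²·s³·A².
So S⁻¹ = kg·m²·s⁻³·A⁻².
Bq = s⁻¹.
So Bq⁻¹ = s.
Combining: S⁻¹·Bq⁻¹ = (kg·m²·s⁻³·A⁻²) · s = kg·m²·s⁻²·A⁻².
kg·m²·s⁻²·A⁻² is the base-SI form of the henry.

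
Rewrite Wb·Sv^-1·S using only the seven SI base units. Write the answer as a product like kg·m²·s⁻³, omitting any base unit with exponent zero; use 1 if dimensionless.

Wb = V·s (flux: a volt is a weber per second),
    = kg·m²·s⁻²·A⁻¹.
Sv = J/kg (equivalent dose = energy per mass),
    = m²·s⁻².
So Sv⁻¹ = m⁻²·s².
S = 1/Ω (conductance is reciprocal resistance),
    = kg⁻¹·m⁻²·s³·A².
Combining: Wb·Sv⁻¹·S = (kg·m²·s⁻²·A⁻¹) · (m⁻²·s²) · (kg⁻¹·m⁻²·s³·A²) = m⁻²·s³·A.

m⁻²·s³·A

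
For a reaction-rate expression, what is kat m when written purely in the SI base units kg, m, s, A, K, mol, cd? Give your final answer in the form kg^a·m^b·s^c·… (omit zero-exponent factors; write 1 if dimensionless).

m·s⁻¹·mol

kat = s⁻¹·mol.
Combining: kat·m = (s⁻¹·mol) · m = m·s⁻¹·mol.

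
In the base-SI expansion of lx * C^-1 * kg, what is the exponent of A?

-1

lx = m⁻²·cd.
C = s·A.
So C⁻¹ = s⁻¹·A⁻¹.
Combining: lx·C⁻¹·kg = (m⁻²·cd) · (s⁻¹·A⁻¹) · kg = kg·m⁻²·s⁻¹·A⁻¹·cd.
The exponent of A is -1.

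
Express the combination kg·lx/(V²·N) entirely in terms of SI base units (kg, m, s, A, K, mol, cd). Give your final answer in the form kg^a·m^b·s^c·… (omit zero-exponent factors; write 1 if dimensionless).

lx = m⁻²·cd.
V = kg·m²·s⁻³·A⁻¹.
So V⁻² = kg⁻²·m⁻⁴·s⁶·A².
N = kg·m·s⁻².
So N⁻¹ = kg⁻¹·m⁻¹·s².
Combining: kg·lx·V⁻²·N⁻¹ = kg · (m⁻²·cd) · (kg⁻²·m⁻⁴·s⁶·A²) · (kg⁻¹·m⁻¹·s²) = kg⁻²·m⁻⁷·s⁸·A²·cd.

kg⁻²·m⁻⁷·s⁸·A²·cd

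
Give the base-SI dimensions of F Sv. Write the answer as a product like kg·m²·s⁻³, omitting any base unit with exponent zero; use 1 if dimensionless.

F = kg⁻¹·m⁻²·s⁴·A².
Sv = m²·s⁻².
Combining: F·Sv = (kg⁻¹·m⁻²·s⁴·A²) · (m²·s⁻²) = kg⁻¹·s²·A².

kg⁻¹·s²·A²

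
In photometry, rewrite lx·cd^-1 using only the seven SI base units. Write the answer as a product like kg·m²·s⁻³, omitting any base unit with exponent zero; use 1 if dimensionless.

m⁻²

lx = m⁻²·cd.
Combining: lx·cd⁻¹ = (m⁻²·cd) · cd⁻¹ = m⁻².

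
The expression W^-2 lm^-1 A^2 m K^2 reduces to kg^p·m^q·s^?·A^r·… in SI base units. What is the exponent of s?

W = J/s (power = energy per time),
    = kg·m²·s⁻³.
So W⁻² = kg⁻²·m⁻⁴·s⁶.
lm = cd·sr = cd (luminous flux; sr is dimensionless).
So lm⁻¹ = cd⁻¹.
Combining: W⁻²·lm⁻¹·A²·m·K² = (kg⁻²·m⁻⁴·s⁶) · cd⁻¹ · A² · m · K² = kg⁻²·m⁻³·s⁶·A²·K²·cd⁻¹.
The exponent of s is 6.

6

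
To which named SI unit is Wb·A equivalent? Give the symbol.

Wb = V·s (flux: a volt is a weber per second),
    = kg·m²·s⁻²·A⁻¹.
Combining: Wb·A = (kg·m²·s⁻²·A⁻¹) · A = kg·m²·s⁻².
kg·m²·s⁻² is the base-SI form of the joule.

J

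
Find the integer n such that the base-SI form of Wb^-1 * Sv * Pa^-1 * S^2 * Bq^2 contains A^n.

5

Wb = kg·m²·s⁻²·A⁻¹.
So Wb⁻¹ = kg⁻¹·m⁻²·s²·A.
Sv = m²·s⁻².
Pa = kg·m⁻¹·s⁻².
So Pa⁻¹ = kg⁻¹·m·s².
S = kg⁻¹·m⁻²·s³·A².
So S² = kg⁻²·m⁻⁴·s⁶·A⁴.
Bq = s⁻¹.
So Bq² = s⁻².
Combining: Wb⁻¹·Sv·Pa⁻¹·S²·Bq² = (kg⁻¹·m⁻²·s²·A) · (m²·s⁻²) · (kg⁻¹·m·s²) · (kg⁻²·m⁻⁴·s⁶·A⁴) · s⁻² = kg⁻⁴·m⁻³·s⁶·A⁵.
The exponent of A is 5.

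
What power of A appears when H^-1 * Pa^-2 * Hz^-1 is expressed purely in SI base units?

H = Wb/A (inductance = flux per current),
    = kg·m²·s⁻²·A⁻².
So H⁻¹ = kg⁻¹·m⁻²·s²·A².
Pa = N/m² (pressure = force per area),
    = kg·m⁻¹·s⁻².
So Pa⁻² = kg⁻²·m²·s⁴.
Hz = 1/s = s⁻¹ (frequency is cycles per second).
So Hz⁻¹ = s.
Combining: H⁻¹·Pa⁻²·Hz⁻¹ = (kg⁻¹·m⁻²·s²·A²) · (kg⁻²·m²·s⁴) · s = kg⁻³·s⁷·A².
The exponent of A is 2.

2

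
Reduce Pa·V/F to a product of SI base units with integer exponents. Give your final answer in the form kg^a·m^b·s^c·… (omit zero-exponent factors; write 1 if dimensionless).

Pa = N/m² (pressure = force per area),
    = kg·m⁻¹·s⁻².
V = W/A (potential = power per current),
    = kg·m²·s⁻³·A⁻¹.
F = C/V (capacitance = charge per voltage),
    = A·s/(kg·m²·s⁻³·A⁻¹) (substituting C and V),
    = kg⁻¹·m⁻²·s⁴·A².
So F⁻¹ = kg·m²·s⁻⁴·A⁻².
Combining: Pa·V·F⁻¹ = (kg·m⁻¹·s⁻²) · (kg·m²·s⁻³·A⁻¹) · (kg·m²·s⁻⁴·A⁻²) = kg³·m³·s⁻⁹·A⁻³.

kg³·m³·s⁻⁹·A⁻³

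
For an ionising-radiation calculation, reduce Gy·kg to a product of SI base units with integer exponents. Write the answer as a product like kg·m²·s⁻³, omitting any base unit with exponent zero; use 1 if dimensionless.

kg·m²·s⁻²

Gy = m²·s⁻².
Combining: Gy·kg = (m²·s⁻²) · kg = kg·m²·s⁻².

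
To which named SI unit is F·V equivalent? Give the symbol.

C

F = kg⁻¹·m⁻²·s⁴·A².
V = kg·m²·s⁻³·A⁻¹.
Combining: F·V = (kg⁻¹·m⁻²·s⁴·A²) · (kg·m²·s⁻³·A⁻¹) = s·A.
s·A is the base-SI form of the coulomb.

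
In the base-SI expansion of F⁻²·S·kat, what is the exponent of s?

F = C/V (capacitance = charge per voltage),
    = A·s/(kg·m²·s⁻³·A⁻¹) (substituting C and V),
    = kg⁻¹·m⁻²·s⁴·A².
So F⁻² = kg²·m⁴·s⁻⁸·A⁻⁴.
S = 1/Ω (conductance is reciprocal resistance),
    = kg⁻¹·m⁻²·s³·A².
kat = mol/s = s⁻¹·mol (catalytic activity).
Combining: F⁻²·S·kat = (kg²·m⁴·s⁻⁸·A⁻⁴) · (kg⁻¹·m⁻²·s³·A²) · (s⁻¹·mol) = kg·m²·s⁻⁶·A⁻²·mol.
The exponent of s is -6.

-6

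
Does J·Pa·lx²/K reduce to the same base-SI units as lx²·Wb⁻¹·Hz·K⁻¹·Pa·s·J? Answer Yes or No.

No

Left side:
  J = kg·m²·s⁻².
  Pa = kg·m⁻¹·s⁻².
  lx = m⁻²·cd.
  So lx² = m⁻⁴·cd².
  Combining: J·Pa·lx²·K⁻¹ = (kg·m²·s⁻²) · (kg·m⁻¹·s⁻²) · (m⁻⁴·cd²) · K⁻¹ = kg²·m⁻³·s⁻⁴·K⁻¹·cd².
Right side:
  lx = lm/m² (illuminance = luminous flux per area),
      = m⁻²·cd.
  So lx² = m⁻⁴·cd².
  Wb = V·s (flux: a volt is a weber per second),
      = kg·m²·s⁻²·A⁻¹.
  So Wb⁻¹ = kg⁻¹·m⁻²·s²·A.
  Hz = 1/s = s⁻¹ (frequency is cycles per second).
  Pa = N/m² (pressure = force per area),
      = kg·m⁻¹·s⁻².
  J = N·m (work = force × distance),
      = kg·m²·s⁻².
  Combining: lx²·Wb⁻¹·Hz·K⁻¹·Pa·s·J = (m⁻⁴·cd²) · (kg⁻¹·m⁻²·s²·A) · s⁻¹ · K⁻¹ · (kg·m⁻¹·s⁻²) · s · (kg·m²·s⁻²) = kg·m⁻⁵·s⁻²·A·K⁻¹·cd².
Left is kg²·m⁻³·s⁻⁴·K⁻¹·cd²; right is kg·m⁻⁵·s⁻²·A·K⁻¹·cd² — different.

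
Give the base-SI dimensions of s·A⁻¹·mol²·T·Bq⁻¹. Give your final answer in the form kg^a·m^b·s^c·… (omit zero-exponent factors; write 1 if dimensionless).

kg·A⁻²·mol²

T = kg·s⁻²·A⁻¹.
Bq = s⁻¹.
So Bq⁻¹ = s.
Combining: s·A⁻¹·mol²·T·Bq⁻¹ = s · A⁻¹ · mol² · (kg·s⁻²·A⁻¹) · s = kg·A⁻²·mol².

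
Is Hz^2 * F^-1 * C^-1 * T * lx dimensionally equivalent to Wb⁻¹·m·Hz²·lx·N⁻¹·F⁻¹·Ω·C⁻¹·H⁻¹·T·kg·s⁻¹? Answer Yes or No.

No

Left side:
  Hz = s⁻¹.
  So Hz² = s⁻².
  F = kg⁻¹·m⁻²·s⁴·A².
  So F⁻¹ = kg·m²·s⁻⁴·A⁻².
  C = s·A.
  So C⁻¹ = s⁻¹·A⁻¹.
  T = kg·s⁻²·A⁻¹.
  lx = m⁻²·cd.
  Combining: Hz²·F⁻¹·C⁻¹·T·lx = s⁻² · (kg·m²·s⁻⁴·A⁻²) · (s⁻¹·A⁻¹) · (kg·s⁻²·A⁻¹) · (m⁻²·cd) = kg²·s⁻⁹·A⁻⁴·cd.
Right side:
  Wb = V·s (flux: a volt is a weber per second),
      = kg·m²·s⁻²·A⁻¹.
  So Wb⁻¹ = kg⁻¹·m⁻²·s²·A.
  Hz = 1/s = s⁻¹ (frequency is cycles per second).
  So Hz² = s⁻².
  lx = lm/m² (illuminance = luminous flux per area),
      = m⁻²·cd.
  N = kg·m/s² = kg·m·s⁻² (force = mass × acceleration).
  So N⁻¹ = kg⁻¹·m⁻¹·s².
  F = C/V (capacitance = charge per voltage),
      = A·s/(kg·m²·s⁻³·A⁻¹) (substituting C and V),
      = kg⁻¹·m⁻²·s⁴·A².
  So F⁻¹ = kg·m²·s⁻⁴·A⁻².
  Ω = V/A (resistance = voltage per current),
      = kg·m²·s⁻³·A⁻².
  C = A·s = s·A (charge = current × time).
  So C⁻¹ = s⁻¹·A⁻¹.
  H = Wb/A (inductance = flux per current),
      = kg·m²·s⁻²·A⁻².
  So H⁻¹ = kg⁻¹·m⁻²·s²·A².
  T = Wb/m² (flux density = flux per area),
      = kg·s⁻²·A⁻¹.
  Combining: Wb⁻¹·m·Hz²·lx·N⁻¹·F⁻¹·Ω·C⁻¹·H⁻¹·T·kg·s⁻¹ = (kg⁻¹·m⁻²·s²·A) · m · s⁻² · (m⁻²·cd) · (kg⁻¹·m⁻¹·s²) · (kg·m²·s⁻⁴·A⁻²) · (kg·m²·s⁻³·A⁻²) · (s⁻¹·A⁻¹) · (kg⁻¹·m⁻²·s²·A²) · (kg·s⁻²·A⁻¹) · kg · s⁻¹ = kg·m⁻²·s⁻⁷·A⁻³·cd.
Left is kg²·s⁻⁹·A⁻⁴·cd; right is kg·m⁻²·s⁻⁷·A⁻³·cd — different.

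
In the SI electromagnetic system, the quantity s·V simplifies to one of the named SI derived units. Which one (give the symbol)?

V = kg·m²·s⁻³·A⁻¹.
Combining: s·V = s · (kg·m²·s⁻³·A⁻¹) = kg·m²·s⁻²·A⁻¹.
kg·m²·s⁻²·A⁻¹ is the base-SI form of the weber.

Wb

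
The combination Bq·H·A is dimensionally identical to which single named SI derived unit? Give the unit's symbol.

V

Bq = s⁻¹.
H = kg·m²·s⁻²·A⁻².
Combining: Bq·H·A = s⁻¹ · (kg·m²·s⁻²·A⁻²) · A = kg·m²·s⁻³·A⁻¹.
kg·m²·s⁻³·A⁻¹ is the base-SI form of the volt.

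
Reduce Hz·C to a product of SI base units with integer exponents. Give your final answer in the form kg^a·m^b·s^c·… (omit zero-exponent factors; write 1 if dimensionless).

Hz = 1/s = s⁻¹ (frequency is cycles per second).
C = A·s = s·A (charge = current × time).
Combining: Hz·C = s⁻¹ · (s·A) = A.

A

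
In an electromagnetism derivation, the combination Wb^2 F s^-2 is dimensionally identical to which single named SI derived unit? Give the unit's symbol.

Wb = V·s (flux: a volt is a weber per second),
    = kg·m²·s⁻²·A⁻¹.
So Wb² = kg²·m⁴·s⁻⁴·A⁻².
F = C/V (capacitance = charge per voltage),
    = A·s/(kg·m²·s⁻³·A⁻¹) (substituting C and V),
    = kg⁻¹·m⁻²·s⁴·A².
Combining: Wb²·F·s⁻² = (kg²·m⁴·s⁻⁴·A⁻²) · (kg⁻¹·m⁻²·s⁴·A²) · s⁻² = kg·m²·s⁻².
kg·m²·s⁻² is the base-SI form of the joule.

J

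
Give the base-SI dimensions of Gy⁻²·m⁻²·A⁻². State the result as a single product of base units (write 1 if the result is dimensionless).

Gy = J/kg (absorbed dose = energy per mass),
    = m²·s⁻².
So Gy⁻² = m⁻⁴·s⁴.
Combining: Gy⁻²·m⁻²·A⁻² = (m⁻⁴·s⁴) · m⁻² · A⁻² = m⁻⁶·s⁴·A⁻².

m⁻⁶·s⁴·A⁻²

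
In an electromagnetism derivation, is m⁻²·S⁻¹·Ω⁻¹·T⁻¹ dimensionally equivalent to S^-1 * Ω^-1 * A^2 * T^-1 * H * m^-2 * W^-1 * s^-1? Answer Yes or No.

Yes

Left side:
  S = kg⁻¹·m⁻²·s³·A².
  So S⁻¹ = kg·m²·s⁻³·A⁻².
  Ω = kg·m²·s⁻³·A⁻².
  So Ω⁻¹ = kg⁻¹·m⁻²·s³·A².
  T = kg·s⁻²·A⁻¹.
  So T⁻¹ = kg⁻¹·s²·A.
  Combining: m⁻²·S⁻¹·Ω⁻¹·T⁻¹ = m⁻² · (kg·m²·s⁻³·A⁻²) · (kg⁻¹·m⁻²·s³·A²) · (kg⁻¹·s²·A) = kg⁻¹·m⁻²·s²·A.
Right side:
  S = 1/Ω (conductance is reciprocal resistance),
      = kg⁻¹·m⁻²·s³·A².
  So S⁻¹ = kg·m²·s⁻³·A⁻².
  Ω = V/A (resistance = voltage per current),
      = kg·m²·s⁻³·A⁻².
  So Ω⁻¹ = kg⁻¹·m⁻²·s³·A².
  T = Wb/m² (flux density = flux per area),
      = kg·s⁻²·A⁻¹.
  So T⁻¹ = kg⁻¹·s²·A.
  H = Wb/A (inductance = flux per current),
      = kg·m²·s⁻²·A⁻².
  W = J/s (power = energy per time),
      = kg·m²·s⁻³.
  So W⁻¹ = kg⁻¹·m⁻²·s³.
  Combining: S⁻¹·Ω⁻¹·A²·T⁻¹·H·m⁻²·W⁻¹·s⁻¹ = (kg·m²·s⁻³·A⁻²) · (kg⁻¹·m⁻²·s³·A²) · A² · (kg⁻¹·s²·A) · (kg·m²·s⁻²·A⁻²) · m⁻² · (kg⁻¹·m⁻²·s³) · s⁻¹ = kg⁻¹·m⁻²·s²·A.
Both reduce to kg⁻¹·m⁻²·s²·A.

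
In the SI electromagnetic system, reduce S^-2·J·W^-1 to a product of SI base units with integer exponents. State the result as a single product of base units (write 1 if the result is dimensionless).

kg²·m⁴·s⁻⁵·A⁻⁴

S = 1/Ω (conductance is reciprocal resistance),
    = kg⁻¹·m⁻²·s³·A².
So S⁻² = kg²·m⁴·s⁻⁶·A⁻⁴.
J = N·m (work = force × distance),
    = kg·m²·s⁻².
W = J/s (power = energy per time),
    = kg·m²·s⁻³.
So W⁻¹ = kg⁻¹·m⁻²·s³.
Combining: S⁻²·J·W⁻¹ = (kg²·m⁴·s⁻⁶·A⁻⁴) · (kg·m²·s⁻²) · (kg⁻¹·m⁻²·s³) = kg²·m⁴·s⁻⁵·A⁻⁴.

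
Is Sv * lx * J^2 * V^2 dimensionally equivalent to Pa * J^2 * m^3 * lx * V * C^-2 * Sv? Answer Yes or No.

Left side:
  Sv = m²·s⁻².
  lx = m⁻²·cd.
  J = kg·m²·s⁻².
  So J² = kg²·m⁴·s⁻⁴.
  V = kg·m²·s⁻³·A⁻¹.
  So V² = kg²·m⁴·s⁻⁶·A⁻².
  Combining: Sv·lx·J²·V² = (m²·s⁻²) · (m⁻²·cd) · (kg²·m⁴·s⁻⁴) · (kg²·m⁴·s⁻⁶·A⁻²) = kg⁴·m⁸·s⁻¹²·A⁻²·cd.
Right side:
  Pa = N/m² (pressure = force per area),
      = kg·m⁻¹·s⁻².
  J = N·m (work = force × distance),
      = kg·m²·s⁻².
  So J² = kg²·m⁴·s⁻⁴.
  lx = lm/m² (illuminance = luminous flux per area),
      = m⁻²·cd.
  V = W/A (potential = power per current),
      = kg·m²·s⁻³·A⁻¹.
  C = A·s = s·A (charge = current × time).
  So C⁻² = s⁻²·A⁻².
  Sv = J/kg (equivalent dose = energy per mass),
      = m²·s⁻².
  Combining: Pa·J²·m³·lx·V·C⁻²·Sv = (kg·m⁻¹·s⁻²) · (kg²·m⁴·s⁻⁴) · m³ · (m⁻²·cd) · (kg·m²·s⁻³·A⁻¹) · (s⁻²·A⁻²) · (m²·s⁻²) = kg⁴·m⁸·s⁻¹³·A⁻³·cd.
Left is kg⁴·m⁸·s⁻¹²·A⁻²·cd; right is kg⁴·m⁸·s⁻¹³·A⁻³·cd — different.

No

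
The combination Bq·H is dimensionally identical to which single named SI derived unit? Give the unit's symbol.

Bq = 1/s = s⁻¹ (activity is decays per second).
H = Wb/A (inductance = flux per current),
    = kg·m²·s⁻²·A⁻².
Combining: Bq·H = s⁻¹ · (kg·m²·s⁻²·A⁻²) = kg·m²·s⁻³·A⁻².
kg·m²·s⁻³·A⁻² is the base-SI form of the ohm.

Ω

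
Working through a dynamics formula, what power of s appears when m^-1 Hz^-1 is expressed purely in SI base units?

1

Hz = 1/s = s⁻¹ (frequency is cycles per second).
So Hz⁻¹ = s.
Combining: m⁻¹·Hz⁻¹ = m⁻¹ · s = m⁻¹·s.
The exponent of s is 1.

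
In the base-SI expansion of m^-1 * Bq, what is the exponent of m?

Bq = 1/s = s⁻¹ (activity is decays per second).
Combining: m⁻¹·Bq = m⁻¹ · s⁻¹ = m⁻¹·s⁻¹.
The exponent of m is -1.

-1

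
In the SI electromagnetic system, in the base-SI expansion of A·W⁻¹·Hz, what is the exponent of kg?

W = kg·m²·s⁻³.
So W⁻¹ = kg⁻¹·m⁻²·s³.
Hz = s⁻¹.
Combining: A·W⁻¹·Hz = A · (kg⁻¹·m⁻²·s³) · s⁻¹ = kg⁻¹·m⁻²·s²·A.
The exponent of kg is -1.

-1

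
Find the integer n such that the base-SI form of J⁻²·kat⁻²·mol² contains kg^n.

J = kg·m²·s⁻².
So J⁻² = kg⁻²·m⁻⁴·s⁴.
kat = s⁻¹·mol.
So kat⁻² = s²·mol⁻².
Combining: J⁻²·kat⁻²·mol² = (kg⁻²·m⁻⁴·s⁴) · (s²·mol⁻²) · mol² = kg⁻²·m⁻⁴·s⁶.
The exponent of kg is -2.

-2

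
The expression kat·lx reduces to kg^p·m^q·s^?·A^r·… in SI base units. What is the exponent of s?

kat = mol/s = s⁻¹·mol (catalytic activity).
lx = lm/m² (illuminance = luminous flux per area),
    = m⁻²·cd.
Combining: kat·lx = (s⁻¹·mol) · (m⁻²·cd) = m⁻²·s⁻¹·mol·cd.
The exponent of s is -1.

-1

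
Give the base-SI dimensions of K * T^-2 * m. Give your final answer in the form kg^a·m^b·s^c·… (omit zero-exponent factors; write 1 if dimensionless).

T = Wb/m² (flux density = flux per area),
    = kg·s⁻²·A⁻¹.
So T⁻² = kg⁻²·s⁴·A².
Combining: K·T⁻²·m = K · (kg⁻²·s⁴·A²) · m = kg⁻²·m·s⁴·A²·K.

kg⁻²·m·s⁴·A²·K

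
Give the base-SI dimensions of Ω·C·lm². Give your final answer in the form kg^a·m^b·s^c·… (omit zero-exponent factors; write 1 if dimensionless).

Ω = kg·m²·s⁻³·A⁻².
C = s·A.
lm = cd.
So lm² = cd².
Combining: Ω·C·lm² = (kg·m²·s⁻³·A⁻²) · (s·A) · cd² = kg·m²·s⁻²·A⁻¹·cd².

kg·m²·s⁻²·A⁻¹·cd²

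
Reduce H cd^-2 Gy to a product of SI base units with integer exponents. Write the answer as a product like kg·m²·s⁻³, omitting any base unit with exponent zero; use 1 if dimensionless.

kg·m⁴·s⁻⁴·A⁻²·cd⁻²

H = Wb/A (inductance = flux per current),
    = kg·m²·s⁻²·A⁻².
Gy = J/kg (absorbed dose = energy per mass),
    = m²·s⁻².
Combining: H·cd⁻²·Gy = (kg·m²·s⁻²·A⁻²) · cd⁻² · (m²·s⁻²) = kg·m⁴·s⁻⁴·A⁻²·cd⁻².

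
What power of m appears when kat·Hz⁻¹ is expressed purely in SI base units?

kat = s⁻¹·mol.
Hz = s⁻¹.
So Hz⁻¹ = s.
Combining: kat·Hz⁻¹ = (s⁻¹·mol) · s = mol.
The exponent of m is 0.

0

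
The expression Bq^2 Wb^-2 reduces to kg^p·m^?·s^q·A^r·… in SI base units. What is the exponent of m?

Bq = s⁻¹.
So Bq² = s⁻².
Wb = kg·m²·s⁻²·A⁻¹.
So Wb⁻² = kg⁻²·m⁻⁴·s⁴·A².
Combining: Bq²·Wb⁻² = s⁻² · (kg⁻²·m⁻⁴·s⁴·A²) = kg⁻²·m⁻⁴·s²·A².
The exponent of m is -4.

-4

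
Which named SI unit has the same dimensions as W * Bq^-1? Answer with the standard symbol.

J

W = J/s (power = energy per time),
    = kg·m²·s⁻³.
Bq = 1/s = s⁻¹ (activity is decays per second).
So Bq⁻¹ = s.
Combining: W·Bq⁻¹ = (kg·m²·s⁻³) · s = kg·m²·s⁻².
kg·m²·s⁻² is the base-SI form of the joule.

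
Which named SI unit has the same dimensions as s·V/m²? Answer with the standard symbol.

T

V = W/A (potential = power per current),
    = kg·m²·s⁻³·A⁻¹.
Combining: s·V·m⁻² = s · (kg·m²·s⁻³·A⁻¹) · m⁻² = kg·s⁻²·A⁻¹.
kg·s⁻²·A⁻¹ is the base-SI form of the tesla.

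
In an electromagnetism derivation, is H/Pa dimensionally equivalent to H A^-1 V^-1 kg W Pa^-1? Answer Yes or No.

No

Left side:
  Pa = N/m² (pressure = force per area),
      = kg·m⁻¹·s⁻².
  So Pa⁻¹ = kg⁻¹·m·s².
  H = Wb/A (inductance = flux per current),
      = kg·m²·s⁻²·A⁻².
  Combining: Pa⁻¹·H = (kg⁻¹·m·s²) · (kg·m²·s⁻²·A⁻²) = m³·A⁻².
Right side:
  H = kg·m²·s⁻²·A⁻².
  V = kg·m²·s⁻³·A⁻¹.
  So V⁻¹ = kg⁻¹·m⁻²·s³·A.
  W = kg·m²·s⁻³.
  Pa = kg·m⁻¹·s⁻².
  So Pa⁻¹ = kg⁻¹·m·s².
  Combining: H·A⁻¹·V⁻¹·kg·W·Pa⁻¹ = (kg·m²·s⁻²·A⁻²) · A⁻¹ · (kg⁻¹·m⁻²·s³·A) · kg · (kg·m²·s⁻³) · (kg⁻¹·m·s²) = kg·m³·A⁻².
Left is m³·A⁻²; right is kg·m³·A⁻² — different.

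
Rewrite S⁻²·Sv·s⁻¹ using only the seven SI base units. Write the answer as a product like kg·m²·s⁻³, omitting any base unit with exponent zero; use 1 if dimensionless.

kg²·m⁶·s⁻⁹·A⁻⁴

S = 1/Ω (conductance is reciprocal resistance),
    = kg⁻¹·m⁻²·s³·A².
So S⁻² = kg²·m⁴·s⁻⁶·A⁻⁴.
Sv = J/kg (equivalent dose = energy per mass),
    = m²·s⁻².
Combining: S⁻²·Sv·s⁻¹ = (kg²·m⁴·s⁻⁶·A⁻⁴) · (m²·s⁻²) · s⁻¹ = kg²·m⁶·s⁻⁹·A⁻⁴.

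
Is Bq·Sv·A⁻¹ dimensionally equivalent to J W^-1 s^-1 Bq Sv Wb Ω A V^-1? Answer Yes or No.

Left side:
  Bq = 1/s = s⁻¹ (activity is decays per second).
  Sv = J/kg (equivalent dose = energy per mass),
      = m²·s⁻².
  Combining: Bq·Sv·A⁻¹ = s⁻¹ · (m²·s⁻²) · A⁻¹ = m²·s⁻³·A⁻¹.
Right side:
  J = N·m (work = force × distance),
      = kg·m²·s⁻².
  W = J/s (power = energy per time),
      = kg·m²·s⁻³.
  So W⁻¹ = kg⁻¹·m⁻²·s³.
  Bq = 1/s = s⁻¹ (activity is decays per second).
  Sv = J/kg (equivalent dose = energy per mass),
      = m²·s⁻².
  Wb = V·s (flux: a volt is a weber per second),
      = kg·m²·s⁻²·A⁻¹.
  Ω = V/A (resistance = voltage per current),
      = kg·m²·s⁻³·A⁻².
  V = W/A (potential = power per current),
      = kg·m²·s⁻³·A⁻¹.
  So V⁻¹ = kg⁻¹·m⁻²·s³·A.
  Combining: J·W⁻¹·s⁻¹·Bq·Sv·Wb·Ω·A·V⁻¹ = (kg·m²·s⁻²) · (kg⁻¹·m⁻²·s³) · s⁻¹ · s⁻¹ · (m²·s⁻²) · (kg·m²·s⁻²·A⁻¹) · (kg·m²·s⁻³·A⁻²) · A · (kg⁻¹·m⁻²·s³·A) = kg·m⁴·s⁻⁵·A⁻¹.
Left is m²·s⁻³·A⁻¹; right is kg·m⁴·s⁻⁵·A⁻¹ — different.

No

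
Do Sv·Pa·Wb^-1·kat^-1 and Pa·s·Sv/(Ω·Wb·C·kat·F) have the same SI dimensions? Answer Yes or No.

Left side:
  Sv = J/kg (equivalent dose = energy per mass),
      = m²·s⁻².
  Pa = N/m² (pressure = force per area),
      = kg·m⁻¹·s⁻².
  Wb = V·s (flux: a volt is a weber per second),
      = kg·m²·s⁻²·A⁻¹.
  So Wb⁻¹ = kg⁻¹·m⁻²·s²·A.
  kat = mol/s = s⁻¹·mol (catalytic activity).
  So kat⁻¹ = s·mol⁻¹.
  Combining: Sv·Pa·Wb⁻¹·kat⁻¹ = (m²·s⁻²) · (kg·m⁻¹·s⁻²) · (kg⁻¹·m⁻²·s²·A) · (s·mol⁻¹) = m⁻¹·s⁻¹·A·mol⁻¹.
Right side:
  Ω = kg·m²·s⁻³·A⁻².
  So Ω⁻¹ = kg⁻¹·m⁻²·s³·A².
  Pa = kg·m⁻¹·s⁻².
  Wb = kg·m²·s⁻²·A⁻¹.
  So Wb⁻¹ = kg⁻¹·m⁻²·s²·A.
  C = s·A.
  So C⁻¹ = s⁻¹·A⁻¹.
  kat = s⁻¹·mol.
  So kat⁻¹ = s·mol⁻¹.
  F = kg⁻¹·m⁻²·s⁴·A².
  So F⁻¹ = kg·m²·s⁻⁴·A⁻².
  Sv = m²·s⁻².
  Combining: Ω⁻¹·Pa·Wb⁻¹·C⁻¹·s·kat⁻¹·F⁻¹·Sv = (kg⁻¹·m⁻²·s³·A²) · (kg·m⁻¹·s⁻²) · (kg⁻¹·m⁻²·s²·A) · (s⁻¹·A⁻¹) · s · (s·mol⁻¹) · (kg·m²·s⁻⁴·A⁻²) · (m²·s⁻²) = m⁻¹·s⁻²·mol⁻¹.
Left is m⁻¹·s⁻¹·A·mol⁻¹; right is m⁻¹·s⁻²·mol⁻¹ — different.

No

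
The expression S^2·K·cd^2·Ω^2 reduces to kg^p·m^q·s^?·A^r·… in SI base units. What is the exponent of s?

0

S = kg⁻¹·m⁻²·s³·A².
So S² = kg⁻²·m⁻⁴·s⁶·A⁴.
Ω = kg·m²·s⁻³·A⁻².
So Ω² = kg²·m⁴·s⁻⁶·A⁻⁴.
Combining: S²·K·cd²·Ω² = (kg⁻²·m⁻⁴·s⁶·A⁴) · K · cd² · (kg²·m⁴·s⁻⁶·A⁻⁴) = K·cd².
The exponent of s is 0.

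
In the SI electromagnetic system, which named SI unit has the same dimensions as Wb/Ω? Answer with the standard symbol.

C

Ω = kg·m²·s⁻³·A⁻².
So Ω⁻¹ = kg⁻¹·m⁻²·s³·A².
Wb = kg·m²·s⁻²·A⁻¹.
Combining: Ω⁻¹·Wb = (kg⁻¹·m⁻²·s³·A²) · (kg·m²·s⁻²·A⁻¹) = s·A.
s·A is the base-SI form of the coulomb.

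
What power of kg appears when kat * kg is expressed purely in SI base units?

kat = mol/s = s⁻¹·mol (catalytic activity).
Combining: kat·kg = (s⁻¹·mol) · kg = kg·s⁻¹·mol.
The exponent of kg is 1.

1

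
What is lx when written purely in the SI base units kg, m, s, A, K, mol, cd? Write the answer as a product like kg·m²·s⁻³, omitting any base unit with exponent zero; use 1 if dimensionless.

m⁻²·cd

lx = lm/m² (illuminance = luminous flux per area),
    = m⁻²·cd.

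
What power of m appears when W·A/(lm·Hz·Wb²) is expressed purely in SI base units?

-2

W = J/s (power = energy per time),
    = kg·m²·s⁻³.
lm = cd·sr = cd (luminous flux; sr is dimensionless).
So lm⁻¹ = cd⁻¹.
Hz = 1/s = s⁻¹ (frequency is cycles per second).
So Hz⁻¹ = s.
Wb = V·s (flux: a volt is a weber per second),
    = kg·m²·s⁻²·A⁻¹.
So Wb⁻² = kg⁻²·m⁻⁴·s⁴·A².
Combining: W·lm⁻¹·A·Hz⁻¹·Wb⁻² = (kg·m²·s⁻³) · cd⁻¹ · A · s · (kg⁻²·m⁻⁴·s⁴·A²) = kg⁻¹·m⁻²·s²·A³·cd⁻¹.
The exponent of m is -2.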